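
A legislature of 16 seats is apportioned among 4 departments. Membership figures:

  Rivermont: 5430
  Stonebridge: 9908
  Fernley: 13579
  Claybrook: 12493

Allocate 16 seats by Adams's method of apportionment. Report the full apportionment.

Rivermont 2; Stonebridge 4; Fernley 5; Claybrook 5

Standard divisor 41410/16 ≈ 2588.125; standard quotas: Rivermont 2.098, Stonebridge 3.828, Fernley 5.247, Claybrook 4.827.
Rounding up gives 3, 4, 6, 5 = 18 seats, so the divisor must be adjusted.
With modified divisor 2900: modified quotas Rivermont 1.872, Stonebridge 3.417, Fernley 4.682, Claybrook 4.308.
Rounding up: Rivermont 2, Stonebridge 4, Fernley 5, Claybrook 5 (total 16).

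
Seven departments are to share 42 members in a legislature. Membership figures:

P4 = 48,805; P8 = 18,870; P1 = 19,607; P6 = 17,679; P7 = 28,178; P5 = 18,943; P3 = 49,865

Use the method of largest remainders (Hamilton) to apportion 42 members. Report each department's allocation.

Total 201947; standard divisor 201947/42 ≈ 4808.262.
Standard quotas: P4 10.1502, P8 3.9245, P1 4.0778, P6 3.6768, P7 5.8603, P5 3.9397, P3 10.3707.
Lower quotas: P4 10, P8 3, P1 4, P6 3, P7 5, P5 3, P3 10 (sum 38, leaving 4 seats).
Remainders in descending order: P5 0.9397, P8 0.9245, P7 0.8603, P6 0.6768, P3 0.3707, P4 0.1502, P1 0.0778.
Largest remainders: P5, P8, P7, P6 receive the extra seats.

P4 10, P8 4, P1 4, P6 4, P7 6, P5 4, P3 10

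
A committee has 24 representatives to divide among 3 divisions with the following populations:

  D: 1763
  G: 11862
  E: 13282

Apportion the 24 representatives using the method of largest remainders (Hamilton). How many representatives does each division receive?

D 1, G 11, E 12

Total 26907; standard divisor 26907/24 ≈ 1121.125.
Standard quotas: D 1.5725, G 10.5804, E 11.8470.
Lower quotas: D 1, G 10, E 11 (sum 22, leaving 2 seats).
Remainders in descending order: E 0.8470, G 0.5804, D 0.5725.
The surplus seats go to E, G.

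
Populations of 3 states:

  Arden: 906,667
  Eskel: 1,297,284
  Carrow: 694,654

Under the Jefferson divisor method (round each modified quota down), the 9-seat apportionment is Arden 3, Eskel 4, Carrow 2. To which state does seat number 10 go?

Priority for the next seat is population ÷ (current seats + 1).
Priorities: Arden 226666.750, Eskel 259456.800, Carrow 231551.333.
Highest priority: Eskel.

Eskel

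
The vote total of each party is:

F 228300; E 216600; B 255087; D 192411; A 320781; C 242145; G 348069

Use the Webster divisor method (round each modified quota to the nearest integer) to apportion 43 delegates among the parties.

Standard divisor 1803393/43 ≈ 41939.372; standard quotas: F 5.444, E 5.165, B 6.082, D 4.588, A 7.649, C 5.774, G 8.299.
Rounding to the nearest integer gives F 5, E 5, B 6, D 5, A 8, C 6, G 8 — total 43, matching the house size, so no adjustment is needed.

F 5, E 5, B 6, D 5, A 8, C 6, G 8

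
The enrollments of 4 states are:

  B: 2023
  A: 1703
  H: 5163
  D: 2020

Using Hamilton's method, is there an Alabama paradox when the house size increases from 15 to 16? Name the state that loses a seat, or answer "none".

none

At 15 seats: B 3, A 2, H 7, D 3.
At 16 seats: B 3, A 2, H 8, D 3.
No state's allocation decreased.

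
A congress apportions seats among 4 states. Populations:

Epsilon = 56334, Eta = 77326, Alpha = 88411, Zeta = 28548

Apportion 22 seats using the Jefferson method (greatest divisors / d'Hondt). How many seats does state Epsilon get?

5

Standard divisor 250619/22 ≈ 11391.773; standard quotas: Epsilon 4.945, Eta 6.788, Alpha 7.761, Zeta 2.506.
Rounding down gives 4, 6, 7, 2 = 19 seats, so the divisor must be adjusted.
With modified divisor 10400: modified quotas Epsilon 5.417, Eta 7.435, Alpha 8.501, Zeta 2.745.
Rounding down: Epsilon 5, Eta 7, Alpha 8, Zeta 2 (total 22).
Epsilon receives 5.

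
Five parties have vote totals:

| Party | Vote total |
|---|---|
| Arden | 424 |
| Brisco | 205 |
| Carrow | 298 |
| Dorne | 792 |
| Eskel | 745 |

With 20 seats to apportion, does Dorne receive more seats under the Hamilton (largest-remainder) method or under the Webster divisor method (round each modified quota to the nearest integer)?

Webster

Hamilton: Arden 4, Brisco 2, Carrow 2, Dorne 6, Eskel 6.
Webster: Arden 3, Brisco 2, Carrow 2, Dorne 7, Eskel 6.
Dorne gets 6 under Hamilton and 7 under Webster.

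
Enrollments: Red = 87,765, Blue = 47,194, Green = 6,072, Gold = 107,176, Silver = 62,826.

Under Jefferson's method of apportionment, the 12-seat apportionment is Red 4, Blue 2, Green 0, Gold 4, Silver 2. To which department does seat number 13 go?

Gold

Priority for the next seat is population ÷ (current seats + 1).
Priorities: Red 17553.000, Blue 15731.333, Green 6072.000, Gold 21435.200, Silver 20942.000.
Highest priority: Gold.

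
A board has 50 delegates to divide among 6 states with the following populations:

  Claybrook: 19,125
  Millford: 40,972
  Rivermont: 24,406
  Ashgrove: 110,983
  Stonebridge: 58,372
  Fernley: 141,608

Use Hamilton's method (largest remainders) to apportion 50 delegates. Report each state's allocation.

The standard divisor is 395466/50 ≈ 7909.32.
Standard quotas: Claybrook 2.4180, Millford 5.1802, Rivermont 3.0857, Ashgrove 14.0319, Stonebridge 7.3802, Fernley 17.9039.
Lower quotas: Claybrook 2, Millford 5, Rivermont 3, Ashgrove 14, Stonebridge 7, Fernley 17 (sum 48, leaving 2 seats).
Remainders in descending order: Fernley 0.9039, Claybrook 0.4180, Stonebridge 0.3802, Millford 0.1802, Rivermont 0.0857, Ashgrove 0.0319.
Largest remainders: Fernley, Claybrook receive the extra seats.

Claybrook 3, Millford 5, Rivermont 3, Ashgrove 14, Stonebridge 7, Fernley 18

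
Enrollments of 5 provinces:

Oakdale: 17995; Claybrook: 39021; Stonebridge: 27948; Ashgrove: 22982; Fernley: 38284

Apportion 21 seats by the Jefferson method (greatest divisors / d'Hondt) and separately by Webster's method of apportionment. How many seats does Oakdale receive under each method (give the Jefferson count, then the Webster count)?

2 and 3

Jefferson: Oakdale 2, Claybrook 6, Stonebridge 4, Ashgrove 3, Fernley 6.
Webster: Oakdale 3, Claybrook 6, Stonebridge 4, Ashgrove 3, Fernley 5.
Oakdale gets 2 under Jefferson and 3 under Webster.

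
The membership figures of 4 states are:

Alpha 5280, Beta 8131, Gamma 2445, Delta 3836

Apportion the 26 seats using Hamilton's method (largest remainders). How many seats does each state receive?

Standard divisor: 19692 ÷ 26 ≈ 757.385.
Standard quotas: Alpha 6.9714, Beta 10.7356, Gamma 3.2282, Delta 5.0648.
Lower quotas: Alpha 6, Beta 10, Gamma 3, Delta 5 (sum 24, leaving 2 seats).
Remainders in descending order: Alpha 0.9714, Beta 0.7356, Gamma 0.2282, Delta 0.0648.
The surplus seats go to Alpha, Beta.

Alpha=7; Beta=11; Gamma=3; Delta=5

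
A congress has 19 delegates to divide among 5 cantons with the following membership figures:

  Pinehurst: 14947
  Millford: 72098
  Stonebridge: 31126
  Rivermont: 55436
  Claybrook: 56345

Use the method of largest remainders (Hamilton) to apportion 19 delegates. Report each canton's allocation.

Pinehurst: 1; Millford: 6; Stonebridge: 2; Rivermont: 5; Claybrook: 5

Standard divisor: 229952 ÷ 19 ≈ 12102.737.
Standard quotas: Pinehurst 1.2350, Millford 5.9572, Stonebridge 2.5718, Rivermont 4.5805, Claybrook 4.6556.
Lower quotas: Pinehurst 1, Millford 5, Stonebridge 2, Rivermont 4, Claybrook 4 (sum 16, leaving 3 seats).
Remainders in descending order: Millford 0.9572, Claybrook 0.6556, Rivermont 0.5805, Stonebridge 0.5718, Pinehurst 0.2350.
The surplus seats go to Millford, Claybrook, Rivermont.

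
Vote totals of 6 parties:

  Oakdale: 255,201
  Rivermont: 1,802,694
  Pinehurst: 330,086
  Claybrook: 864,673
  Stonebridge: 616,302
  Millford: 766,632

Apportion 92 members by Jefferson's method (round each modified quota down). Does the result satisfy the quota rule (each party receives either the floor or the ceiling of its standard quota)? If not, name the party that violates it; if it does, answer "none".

Rivermont

Standard quotas: Oakdale 5.065, Rivermont 35.777, Pinehurst 6.551, Claybrook 17.161, Stonebridge 12.231, Millford 15.215.
Jefferson allocation: Oakdale 5, Rivermont 37, Pinehurst 6, Claybrook 17, Stonebridge 12, Millford 15.
Rivermont has quota 35.777 (lower 35, upper 36) but receives 37 — outside the quota interval.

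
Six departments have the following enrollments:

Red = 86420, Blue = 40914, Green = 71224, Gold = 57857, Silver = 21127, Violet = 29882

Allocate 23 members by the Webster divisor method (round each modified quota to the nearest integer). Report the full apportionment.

Red=7, Blue=3, Green=5, Gold=4, Silver=2, Violet=2

Standard divisor 307424/23 ≈ 13366.261; standard quotas: Red 6.466, Blue 3.061, Green 5.329, Gold 4.329, Silver 1.581, Violet 2.236.
Rounding to the nearest integer gives 6, 3, 5, 4, 2, 2 = 22 seats, so the divisor must be adjusted.
With modified divisor 13100: modified quotas Red 6.597, Blue 3.123, Green 5.437, Gold 4.417, Silver 1.613, Violet 2.281.
Rounding to the nearest integer: Red 7, Blue 3, Green 5, Gold 4, Silver 2, Violet 2 (total 23).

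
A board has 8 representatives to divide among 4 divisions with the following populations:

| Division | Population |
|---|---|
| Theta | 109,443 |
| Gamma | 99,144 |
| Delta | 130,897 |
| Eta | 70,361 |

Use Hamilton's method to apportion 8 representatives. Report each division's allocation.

The standard divisor is 409845/8 ≈ 51230.625.
Standard quotas: Theta 2.1363, Gamma 1.9352, Delta 2.5551, Eta 1.3734.
Lower quotas: Theta 2, Gamma 1, Delta 2, Eta 1 (sum 6, leaving 2 seats).
Remainders in descending order: Gamma 0.9352, Delta 0.5551, Eta 0.3734, Theta 0.1363.
The surplus seats go to Gamma, Delta.

Theta 2; Gamma 2; Delta 3; Eta 1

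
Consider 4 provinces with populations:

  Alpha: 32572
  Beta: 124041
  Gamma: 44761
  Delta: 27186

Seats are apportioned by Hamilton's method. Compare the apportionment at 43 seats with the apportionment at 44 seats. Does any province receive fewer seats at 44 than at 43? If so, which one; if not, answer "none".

At 43 seats: Alpha 6, Beta 23, Gamma 9, Delta 5.
At 44 seats: Alpha 6, Beta 24, Gamma 9, Delta 5.
No province's allocation decreased.

none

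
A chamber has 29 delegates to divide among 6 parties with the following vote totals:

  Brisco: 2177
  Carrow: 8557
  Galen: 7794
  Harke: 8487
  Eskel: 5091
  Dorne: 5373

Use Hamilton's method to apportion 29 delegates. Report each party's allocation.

Standard divisor: 37479 ÷ 29 ≈ 1292.379.
Standard quotas: Brisco 1.6845, Carrow 6.6211, Galen 6.0307, Harke 6.5670, Eskel 3.9392, Dorne 4.1574.
Lower quotas: Brisco 1, Carrow 6, Galen 6, Harke 6, Eskel 3, Dorne 4 (sum 26, leaving 3 seats).
Remainders in descending order: Eskel 0.9392, Brisco 0.6845, Carrow 0.6211, Harke 0.5670, Dorne 0.1574, Galen 0.0307.
Largest remainders: Eskel, Brisco, Carrow receive the extra seats.

Brisco 2; Carrow 7; Galen 6; Harke 6; Eskel 4; Dorne 4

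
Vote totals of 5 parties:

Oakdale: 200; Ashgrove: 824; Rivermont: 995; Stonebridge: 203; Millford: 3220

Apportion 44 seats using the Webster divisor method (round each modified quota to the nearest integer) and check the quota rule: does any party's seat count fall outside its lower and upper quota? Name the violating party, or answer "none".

Standard quotas: Oakdale 1.617, Ashgrove 6.662, Rivermont 8.045, Stonebridge 1.641, Millford 26.035.
Webster allocation: Oakdale 2, Ashgrove 7, Rivermont 8, Stonebridge 2, Millford 25.
Millford has quota 26.035 (lower 26, upper 27) but receives 25 — outside the quota interval.

Millford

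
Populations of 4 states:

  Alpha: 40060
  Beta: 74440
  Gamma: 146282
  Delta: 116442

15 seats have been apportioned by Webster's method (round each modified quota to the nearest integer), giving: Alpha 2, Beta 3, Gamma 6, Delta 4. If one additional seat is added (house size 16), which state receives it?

Priority for the next seat is population ÷ (current seats + 0.5).
Priorities: Alpha 16024.000, Beta 21268.571, Gamma 22504.923, Delta 25876.000.
Highest priority: Delta.

Delta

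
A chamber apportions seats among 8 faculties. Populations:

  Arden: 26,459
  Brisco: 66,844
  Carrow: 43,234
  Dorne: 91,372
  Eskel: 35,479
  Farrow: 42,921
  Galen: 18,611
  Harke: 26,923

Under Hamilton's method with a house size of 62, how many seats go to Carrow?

Total 351843; standard divisor 351843/62 ≈ 5674.887.
Standard quotas: Arden 4.6625, Brisco 11.7789, Carrow 7.6185, Dorne 16.1011, Eskel 6.2519, Farrow 7.5633, Galen 3.2795, Harke 4.7442.
Lower quotas: Arden 4, Brisco 11, Carrow 7, Dorne 16, Eskel 6, Farrow 7, Galen 3, Harke 4 (sum 58, leaving 4 seats).
Remainders in descending order: Brisco 0.7789, Harke 0.7442, Arden 0.6625, Carrow 0.6185, Farrow 0.5633, Galen 0.2795, Eskel 0.2519, Dorne 0.1011.
Largest remainders: Brisco, Harke, Arden, Carrow receive the extra seats.
Carrow receives 8.

8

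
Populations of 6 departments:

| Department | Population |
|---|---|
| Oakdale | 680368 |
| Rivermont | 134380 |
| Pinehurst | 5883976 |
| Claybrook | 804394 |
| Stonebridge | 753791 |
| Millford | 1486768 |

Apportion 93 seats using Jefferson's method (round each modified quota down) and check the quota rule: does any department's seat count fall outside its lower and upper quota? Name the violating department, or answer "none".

Pinehurst

Standard quotas: Oakdale 6.494, Rivermont 1.283, Pinehurst 56.160, Claybrook 7.678, Stonebridge 7.195, Millford 14.191.
Jefferson allocation: Oakdale 6, Rivermont 1, Pinehurst 58, Claybrook 7, Stonebridge 7, Millford 14.
Pinehurst has quota 56.160 (lower 56, upper 57) but receives 58 — outside the quota interval.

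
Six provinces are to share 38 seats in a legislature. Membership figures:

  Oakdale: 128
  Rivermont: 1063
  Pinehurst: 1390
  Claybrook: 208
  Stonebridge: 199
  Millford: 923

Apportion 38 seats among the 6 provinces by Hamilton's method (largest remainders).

The standard divisor is 3911/38 ≈ 102.921.
Standard quotas: Oakdale 1.244, Rivermont 10.328, Pinehurst 13.505, Claybrook 2.021, Stonebridge 1.934, Millford 8.968.
Lower quotas: Oakdale 1, Rivermont 10, Pinehurst 13, Claybrook 2, Stonebridge 1, Millford 8 (sum 35, leaving 3 seats).
Remainders in descending order: Millford 0.968, Stonebridge 0.934, Pinehurst 0.505, Rivermont 0.328, Oakdale 0.244, Claybrook 0.021.
Largest remainders: Millford, Stonebridge, Pinehurst receive the extra seats.

Oakdale 1, Rivermont 10, Pinehurst 14, Claybrook 2, Stonebridge 2, Millford 9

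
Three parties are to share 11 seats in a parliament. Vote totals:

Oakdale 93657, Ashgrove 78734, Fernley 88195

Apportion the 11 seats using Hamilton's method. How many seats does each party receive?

Standard divisor: 260586 ÷ 11 ≈ 23689.636.
Standard quotas: Oakdale 3.9535, Ashgrove 3.3236, Fernley 3.7229.
Lower quotas: Oakdale 3, Ashgrove 3, Fernley 3 (sum 9, leaving 2 seats).
Remainders in descending order: Oakdale 0.9535, Fernley 0.7229, Ashgrove 0.3236.
Largest remainders: Oakdale, Fernley receive the extra seats.

Oakdale: 4, Ashgrove: 3, Fernley: 4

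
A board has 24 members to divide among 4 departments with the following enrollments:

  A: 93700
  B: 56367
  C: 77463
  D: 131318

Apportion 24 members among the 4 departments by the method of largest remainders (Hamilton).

A: 6; B: 4; C: 5; D: 9

The standard divisor is 358848/24 = 14952.
Standard quotas: A 6.2667, B 3.7699, C 5.1808, D 8.7826.
Lower quotas: A 6, B 3, C 5, D 8 (sum 22, leaving 2 seats).
Remainders in descending order: D 0.7826, B 0.7699, A 0.2667, C 0.1808.
The surplus seats go to D, B.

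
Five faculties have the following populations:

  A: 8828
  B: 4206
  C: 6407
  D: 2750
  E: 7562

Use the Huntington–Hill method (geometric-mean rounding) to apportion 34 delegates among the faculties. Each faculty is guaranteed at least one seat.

A 10, B 5, C 7, D 3, E 9

With divisor 874: modified quotas A 10.101, B 4.812, C 7.331, D 3.146, E 8.652.
Geometric-mean thresholds: A √(10·11)=10.488, B √(4·5)=4.472, C √(7·8)=7.483, D √(3·4)=3.464, E √(8·9)=8.485.
Each quota rounded against its threshold gives A 10, B 5, C 7, D 3, E 9 (total 34).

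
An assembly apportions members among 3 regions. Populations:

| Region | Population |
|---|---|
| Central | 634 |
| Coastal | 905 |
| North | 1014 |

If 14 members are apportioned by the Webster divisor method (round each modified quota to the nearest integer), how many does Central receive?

Standard divisor 2553/14 ≈ 182.357; standard quotas: Central 3.477, Coastal 4.963, North 5.561.
Rounding to the nearest integer gives Central 3, Coastal 5, North 6 — total 14, matching the house size, so no adjustment is needed.
Central receives 3.

3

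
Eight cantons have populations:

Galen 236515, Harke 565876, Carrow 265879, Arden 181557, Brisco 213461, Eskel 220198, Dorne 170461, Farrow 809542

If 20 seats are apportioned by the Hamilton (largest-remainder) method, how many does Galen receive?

The standard divisor is 2663489/20 ≈ 133174.45.
Standard quotas: Galen 1.7760, Harke 4.2491, Carrow 1.9965, Arden 1.3633, Brisco 1.6029, Eskel 1.6535, Dorne 1.2800, Farrow 6.0788.
Lower quotas: Galen 1, Harke 4, Carrow 1, Arden 1, Brisco 1, Eskel 1, Dorne 1, Farrow 6 (sum 16, leaving 4 seats).
Remainders in descending order: Carrow 0.9965, Galen 0.7760, Eskel 0.6535, Brisco 0.6029, Arden 0.3633, Dorne 0.2800, Harke 0.2491, Farrow 0.0788.
The surplus seats go to Carrow, Galen, Eskel, Brisco.
Galen receives 2.

2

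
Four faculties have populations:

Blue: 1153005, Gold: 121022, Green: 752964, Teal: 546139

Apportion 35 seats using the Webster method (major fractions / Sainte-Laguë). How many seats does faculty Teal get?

Standard divisor 2573130/35 ≈ 73518; standard quotas: Blue 15.683, Gold 1.646, Green 10.242, Teal 7.429.
Rounding to the nearest integer gives Blue 16, Gold 2, Green 10, Teal 7 — total 35, matching the house size, so no adjustment is needed.
Teal receives 7.

7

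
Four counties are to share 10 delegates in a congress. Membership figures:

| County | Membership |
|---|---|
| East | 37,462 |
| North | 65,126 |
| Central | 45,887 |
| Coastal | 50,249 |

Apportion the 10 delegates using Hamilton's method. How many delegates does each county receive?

East 2, North 3, Central 2, Coastal 3

Standard divisor: 198724 ÷ 10 ≈ 19872.4.
Standard quotas: East 1.8851, North 3.2772, Central 2.3091, Coastal 2.5286.
Lower quotas: East 1, North 3, Central 2, Coastal 2 (sum 8, leaving 2 seats).
Remainders in descending order: East 0.8851, Coastal 0.5286, Central 0.3091, North 0.2772.
Largest remainders: East, Coastal receive the extra seats.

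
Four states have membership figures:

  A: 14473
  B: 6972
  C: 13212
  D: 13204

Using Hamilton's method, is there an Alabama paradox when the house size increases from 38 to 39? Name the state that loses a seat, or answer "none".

At 38 seats: A 12, B 6, C 10, D 10.
At 39 seats: A 12, B 5, C 11, D 11.
B drops from 6 to 5.

B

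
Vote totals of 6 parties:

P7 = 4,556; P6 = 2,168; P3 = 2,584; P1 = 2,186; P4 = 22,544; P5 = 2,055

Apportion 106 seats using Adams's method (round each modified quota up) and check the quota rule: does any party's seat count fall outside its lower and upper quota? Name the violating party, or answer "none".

Standard quotas: P7 13.380, P6 6.367, P3 7.589, P1 6.420, P4 66.209, P5 6.035.
Adams allocation: P7 13, P6 7, P3 8, P1 7, P4 65, P5 6.
P4 has quota 66.209 (lower 66, upper 67) but receives 65 — outside the quota interval.

P4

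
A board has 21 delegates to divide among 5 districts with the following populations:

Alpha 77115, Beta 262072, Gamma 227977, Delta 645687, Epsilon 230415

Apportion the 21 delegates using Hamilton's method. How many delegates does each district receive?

Alpha 1, Beta 4, Gamma 3, Delta 10, Epsilon 3

Standard divisor: 1443266 ÷ 21 ≈ 68726.952.
Standard quotas: Alpha 1.1220, Beta 3.8132, Gamma 3.3171, Delta 9.3950, Epsilon 3.3526.
Lower quotas: Alpha 1, Beta 3, Gamma 3, Delta 9, Epsilon 3 (sum 19, leaving 2 seats).
Remainders in descending order: Beta 0.8132, Delta 0.3950, Epsilon 0.3526, Gamma 0.3171, Alpha 0.1220.
Largest remainders: Beta, Delta receive the extra seats.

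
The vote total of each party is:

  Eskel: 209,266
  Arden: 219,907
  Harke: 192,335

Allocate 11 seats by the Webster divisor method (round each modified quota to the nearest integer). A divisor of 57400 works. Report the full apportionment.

With modified divisor 57400: modified quotas Eskel 3.646, Arden 3.831, Harke 3.351.
Rounding to the nearest integer: Eskel 4, Arden 4, Harke 3 (total 11).

Eskel: 4, Arden: 4, Harke: 3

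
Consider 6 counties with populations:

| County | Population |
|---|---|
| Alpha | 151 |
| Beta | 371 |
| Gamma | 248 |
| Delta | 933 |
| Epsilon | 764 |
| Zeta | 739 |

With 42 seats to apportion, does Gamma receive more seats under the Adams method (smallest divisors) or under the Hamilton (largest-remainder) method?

Adams

Adams: Alpha 2, Beta 5, Gamma 4, Delta 12, Epsilon 10, Zeta 9.
Hamilton: Alpha 2, Beta 5, Gamma 3, Delta 12, Epsilon 10, Zeta 10.
Gamma gets 4 under Adams and 3 under Hamilton.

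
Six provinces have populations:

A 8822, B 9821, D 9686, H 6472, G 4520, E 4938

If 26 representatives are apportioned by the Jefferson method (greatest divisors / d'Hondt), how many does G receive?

2

Standard divisor 44259/26 ≈ 1702.269; standard quotas: A 5.182, B 5.769, D 5.690, H 3.802, G 2.655, E 2.901.
Rounding down gives 5, 5, 5, 3, 2, 2 = 22 seats, so the divisor must be adjusted.
With modified divisor 1600: modified quotas A 5.514, B 6.138, D 6.054, H 4.045, G 2.825, E 3.086.
Rounding down: A 5, B 6, D 6, H 4, G 2, E 3 (total 26).
G receives 2.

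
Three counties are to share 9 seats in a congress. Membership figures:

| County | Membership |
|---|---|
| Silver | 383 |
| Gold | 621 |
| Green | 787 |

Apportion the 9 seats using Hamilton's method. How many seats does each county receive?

Silver 2; Gold 3; Green 4

The standard divisor is 1791/9 = 199.
Standard quotas: Silver 1.925, Gold 3.121, Green 3.955.
Lower quotas: Silver 1, Gold 3, Green 3 (sum 7, leaving 2 seats).
Remainders in descending order: Green 0.955, Silver 0.925, Gold 0.121.
Largest remainders: Green, Silver receive the extra seats.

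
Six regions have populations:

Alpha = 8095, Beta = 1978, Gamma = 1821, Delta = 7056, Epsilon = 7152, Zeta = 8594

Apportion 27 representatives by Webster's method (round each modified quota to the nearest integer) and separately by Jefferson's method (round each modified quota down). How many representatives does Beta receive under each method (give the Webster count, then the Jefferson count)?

2 and 1

Webster: Alpha 6, Beta 2, Gamma 1, Delta 5, Epsilon 6, Zeta 7.
Jefferson: Alpha 6, Beta 1, Gamma 1, Delta 6, Epsilon 6, Zeta 7.
Beta gets 2 under Webster and 1 under Jefferson.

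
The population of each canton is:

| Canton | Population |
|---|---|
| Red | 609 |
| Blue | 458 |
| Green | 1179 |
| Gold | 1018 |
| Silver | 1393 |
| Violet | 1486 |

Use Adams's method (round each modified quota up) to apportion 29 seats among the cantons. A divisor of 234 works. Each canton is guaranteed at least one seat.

Red: 3; Blue: 2; Green: 6; Gold: 5; Silver: 6; Violet: 7

With modified divisor 234: modified quotas Red 2.603, Blue 1.957, Green 5.038, Gold 4.350, Silver 5.953, Violet 6.350.
Rounding up: Red 3, Blue 2, Green 6, Gold 5, Silver 6, Violet 7 (total 29).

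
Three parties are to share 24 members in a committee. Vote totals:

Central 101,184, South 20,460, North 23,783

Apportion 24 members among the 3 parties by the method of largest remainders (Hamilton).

Total 145427; standard divisor 145427/24 ≈ 6059.458.
Standard quotas: Central 16.6985, South 3.3765, North 3.9249.
Lower quotas: Central 16, South 3, North 3 (sum 22, leaving 2 seats).
Remainders in descending order: North 0.9249, Central 0.6985, South 0.3765.
The surplus seats go to North, Central.

Central: 17, South: 3, North: 4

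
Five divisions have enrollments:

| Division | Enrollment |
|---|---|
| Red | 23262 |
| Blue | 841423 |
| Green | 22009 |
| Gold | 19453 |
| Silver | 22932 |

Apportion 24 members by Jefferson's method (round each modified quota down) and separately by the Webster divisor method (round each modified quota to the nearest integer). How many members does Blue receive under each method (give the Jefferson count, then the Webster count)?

Jefferson: Red 0, Blue 24, Green 0, Gold 0, Silver 0.
Webster: Red 1, Blue 21, Green 1, Gold 0, Silver 1.
Blue gets 24 under Jefferson and 21 under Webster.

24 and 21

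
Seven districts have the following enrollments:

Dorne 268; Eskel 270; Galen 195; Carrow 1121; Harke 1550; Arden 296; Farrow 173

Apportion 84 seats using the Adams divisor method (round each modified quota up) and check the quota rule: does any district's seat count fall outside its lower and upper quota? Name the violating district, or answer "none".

Harke

Standard quotas: Dorne 5.813, Eskel 5.856, Galen 4.229, Carrow 24.313, Harke 33.617, Arden 6.420, Farrow 3.752.
Adams allocation: Dorne 6, Eskel 6, Galen 5, Carrow 24, Harke 32, Arden 7, Farrow 4.
Harke has quota 33.617 (lower 33, upper 34) but receives 32 — outside the quota interval.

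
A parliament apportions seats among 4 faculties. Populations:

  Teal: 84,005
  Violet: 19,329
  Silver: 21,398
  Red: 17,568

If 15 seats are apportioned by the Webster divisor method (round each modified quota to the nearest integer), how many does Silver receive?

Standard divisor 142300/15 ≈ 9486.667; standard quotas: Teal 8.855, Violet 2.037, Silver 2.256, Red 1.852.
Rounding to the nearest integer gives Teal 9, Violet 2, Silver 2, Red 2 — total 15, matching the house size, so no adjustment is needed.
Silver receives 2.

2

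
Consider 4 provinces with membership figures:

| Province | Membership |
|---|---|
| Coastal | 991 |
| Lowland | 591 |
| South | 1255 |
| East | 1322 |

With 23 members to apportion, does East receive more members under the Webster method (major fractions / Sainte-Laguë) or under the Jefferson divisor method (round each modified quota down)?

Jefferson

Webster: Coastal 6, Lowland 3, South 7, East 7.
Jefferson: Coastal 5, Lowland 3, South 7, East 8.
East gets 7 under Webster and 8 under Jefferson.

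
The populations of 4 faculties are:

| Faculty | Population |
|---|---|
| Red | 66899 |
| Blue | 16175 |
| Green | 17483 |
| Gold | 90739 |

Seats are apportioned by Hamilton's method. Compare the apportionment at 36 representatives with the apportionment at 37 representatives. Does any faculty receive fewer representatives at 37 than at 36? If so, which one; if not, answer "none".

At 36 seats: Red 13, Blue 3, Green 3, Gold 17.
At 37 seats: Red 13, Blue 3, Green 3, Gold 18.
No faculty's allocation decreased.

none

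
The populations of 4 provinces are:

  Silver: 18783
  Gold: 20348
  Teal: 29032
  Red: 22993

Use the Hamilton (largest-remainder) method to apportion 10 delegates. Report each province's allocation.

Silver 2; Gold 2; Teal 3; Red 3

Standard divisor: 91156 ÷ 10 ≈ 9115.6.
Standard quotas: Silver 2.0605, Gold 2.2322, Teal 3.1849, Red 2.5224.
Lower quotas: Silver 2, Gold 2, Teal 3, Red 2 (sum 9, leaving 1 seat).
Remainders in descending order: Red 0.5224, Gold 0.2322, Teal 0.1849, Silver 0.0605.
The surplus seat goes to Red.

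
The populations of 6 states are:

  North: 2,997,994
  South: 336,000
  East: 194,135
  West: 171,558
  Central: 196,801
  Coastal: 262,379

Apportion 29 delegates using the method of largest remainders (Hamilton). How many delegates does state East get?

1

Total 4158867; standard divisor 4158867/29 ≈ 143409.207.
Standard quotas: North 20.9052, South 2.3429, East 1.3537, West 1.1963, Central 1.3723, Coastal 1.8296.
Lower quotas: North 20, South 2, East 1, West 1, Central 1, Coastal 1 (sum 26, leaving 3 seats).
Remainders in descending order: North 0.9052, Coastal 0.8296, Central 0.3723, East 0.3537, South 0.3429, West 0.1963.
The surplus seats go to North, Coastal, Central.
East receives 1.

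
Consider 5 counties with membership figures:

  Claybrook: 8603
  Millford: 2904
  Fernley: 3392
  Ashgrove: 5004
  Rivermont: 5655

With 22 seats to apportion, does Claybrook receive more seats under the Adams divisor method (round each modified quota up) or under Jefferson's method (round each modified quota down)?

Jefferson

Adams: Claybrook 7, Millford 3, Fernley 3, Ashgrove 4, Rivermont 5.
Jefferson: Claybrook 8, Millford 2, Fernley 3, Ashgrove 4, Rivermont 5.
Claybrook gets 7 under Adams and 8 under Jefferson.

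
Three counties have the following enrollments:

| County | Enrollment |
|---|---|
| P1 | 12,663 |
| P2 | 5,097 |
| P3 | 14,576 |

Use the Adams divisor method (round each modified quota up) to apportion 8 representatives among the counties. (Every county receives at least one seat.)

P1: 3, P2: 2, P3: 3

Standard divisor 32336/8 ≈ 4042; standard quotas: P1 3.133, P2 1.261, P3 3.606.
Rounding up gives 4, 2, 4 = 10 seats, so the divisor must be adjusted.
With modified divisor 4980: modified quotas P1 2.543, P2 1.023, P3 2.927.
Rounding up: P1 3, P2 2, P3 3 (total 8).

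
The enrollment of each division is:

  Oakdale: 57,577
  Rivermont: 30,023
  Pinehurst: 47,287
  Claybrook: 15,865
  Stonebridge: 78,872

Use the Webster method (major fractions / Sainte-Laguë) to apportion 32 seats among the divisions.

Standard divisor 229624/32 ≈ 7175.75; standard quotas: Oakdale 8.024, Rivermont 4.184, Pinehurst 6.590, Claybrook 2.211, Stonebridge 10.991.
Rounding to the nearest integer gives Oakdale 8, Rivermont 4, Pinehurst 7, Claybrook 2, Stonebridge 11 — total 32, matching the house size, so no adjustment is needed.

Oakdale=8, Rivermont=4, Pinehurst=7, Claybrook=2, Stonebridge=11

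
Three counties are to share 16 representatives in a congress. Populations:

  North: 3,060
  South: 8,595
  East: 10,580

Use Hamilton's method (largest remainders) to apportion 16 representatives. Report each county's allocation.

Total 22235; standard divisor 22235/16 ≈ 1389.688.
Standard quotas: North 2.2019, South 6.1848, East 7.6132.
Lower quotas: North 2, South 6, East 7 (sum 15, leaving 1 seat).
Remainders in descending order: East 0.6132, North 0.2019, South 0.1848.
The surplus seat goes to East.

North=2; South=6; East=8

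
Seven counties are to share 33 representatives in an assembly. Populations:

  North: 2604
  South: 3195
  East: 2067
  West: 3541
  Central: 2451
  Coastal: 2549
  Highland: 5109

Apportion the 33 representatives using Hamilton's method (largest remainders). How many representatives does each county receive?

Total 21516; standard divisor 21516/33 = 652.
Standard quotas: North 3.9939, South 4.9003, East 3.1702, West 5.4310, Central 3.7592, Coastal 3.9095, Highland 7.8359.
Lower quotas: North 3, South 4, East 3, West 5, Central 3, Coastal 3, Highland 7 (sum 28, leaving 5 seats).
Remainders in descending order: North 0.9939, Coastal 0.9095, South 0.9003, Highland 0.8359, Central 0.7592, West 0.4310, East 0.1702.
The surplus seats go to North, Coastal, South, Highland, Central.

North=4; South=5; East=3; West=5; Central=4; Coastal=4; Highland=8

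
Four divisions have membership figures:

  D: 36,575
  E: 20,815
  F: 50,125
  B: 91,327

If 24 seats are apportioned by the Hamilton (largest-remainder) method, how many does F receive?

6

The standard divisor is 198842/24 ≈ 8285.083.
Standard quotas: D 4.4146, E 2.5123, F 6.0500, B 11.0231.
Lower quotas: D 4, E 2, F 6, B 11 (sum 23, leaving 1 seat).
Remainders in descending order: E 0.5123, D 0.4146, F 0.0500, B 0.0231.
Largest remainder: E receives the extra seat.
F receives 6.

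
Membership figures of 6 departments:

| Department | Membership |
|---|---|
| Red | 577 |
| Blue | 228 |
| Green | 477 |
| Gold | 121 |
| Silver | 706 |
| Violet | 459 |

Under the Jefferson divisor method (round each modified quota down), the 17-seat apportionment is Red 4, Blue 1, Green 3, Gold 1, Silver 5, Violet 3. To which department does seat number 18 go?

Priority for the next seat is population ÷ (current seats + 1).
Priorities: Red 115.400, Blue 114.000, Green 119.250, Gold 60.500, Silver 117.667, Violet 114.750.
Highest priority: Green.

Green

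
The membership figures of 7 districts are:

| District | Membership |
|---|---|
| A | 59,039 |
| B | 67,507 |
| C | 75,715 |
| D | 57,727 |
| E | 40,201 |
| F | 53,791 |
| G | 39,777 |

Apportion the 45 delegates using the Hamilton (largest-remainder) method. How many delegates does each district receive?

A: 7, B: 8, C: 9, D: 7, E: 4, F: 6, G: 4

Total 393757; standard divisor 393757/45 ≈ 8750.156.
Standard quotas: A 6.7472, B 7.7149, C 8.6530, D 6.5973, E 4.5943, F 6.1474, G 4.5459.
Lower quotas: A 6, B 7, C 8, D 6, E 4, F 6, G 4 (sum 41, leaving 4 seats).
Remainders in descending order: A 0.7472, B 0.7149, C 0.6530, D 0.5973, E 0.5943, G 0.5459, F 0.1474.
Largest remainders: A, B, C, D receive the extra seats.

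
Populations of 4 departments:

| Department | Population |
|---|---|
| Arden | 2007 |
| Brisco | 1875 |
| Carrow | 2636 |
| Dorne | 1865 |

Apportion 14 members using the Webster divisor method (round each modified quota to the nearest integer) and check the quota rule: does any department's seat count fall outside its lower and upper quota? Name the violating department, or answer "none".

Standard quotas: Arden 3.352, Brisco 3.131, Carrow 4.402, Dorne 3.115.
Webster allocation: Arden 3, Brisco 3, Carrow 5, Dorne 3.
Every allocation lies between the lower and upper quota.

none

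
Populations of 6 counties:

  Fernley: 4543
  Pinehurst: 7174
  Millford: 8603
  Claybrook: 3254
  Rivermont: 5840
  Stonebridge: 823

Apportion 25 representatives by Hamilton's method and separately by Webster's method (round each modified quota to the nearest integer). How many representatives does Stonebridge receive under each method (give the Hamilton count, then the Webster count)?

0 and 1

Hamilton: Fernley 4, Pinehurst 6, Millford 7, Claybrook 3, Rivermont 5, Stonebridge 0.
Webster: Fernley 4, Pinehurst 6, Millford 7, Claybrook 3, Rivermont 4, Stonebridge 1.
Stonebridge gets 0 under Hamilton and 1 under Webster.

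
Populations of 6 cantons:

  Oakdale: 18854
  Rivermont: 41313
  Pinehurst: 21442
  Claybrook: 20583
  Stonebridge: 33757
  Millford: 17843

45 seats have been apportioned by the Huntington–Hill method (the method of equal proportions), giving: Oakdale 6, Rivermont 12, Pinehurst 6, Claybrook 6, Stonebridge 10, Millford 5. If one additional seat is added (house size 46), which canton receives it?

Priority for the next seat is population ÷ (√(s·(s+1))).
Priorities: Oakdale 2909.235, Rivermont 3307.687, Pinehurst 3308.572, Claybrook 3176.026, Stonebridge 3218.604, Millford 3257.671.
Highest priority: Pinehurst.

Pinehurst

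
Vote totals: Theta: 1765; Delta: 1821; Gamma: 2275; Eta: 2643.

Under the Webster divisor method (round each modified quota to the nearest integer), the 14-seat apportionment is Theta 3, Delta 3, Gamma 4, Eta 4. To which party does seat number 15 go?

Eta

Priority for the next seat is population ÷ (current seats + 0.5).
Priorities: Theta 504.286, Delta 520.286, Gamma 505.556, Eta 587.333.
Highest priority: Eta.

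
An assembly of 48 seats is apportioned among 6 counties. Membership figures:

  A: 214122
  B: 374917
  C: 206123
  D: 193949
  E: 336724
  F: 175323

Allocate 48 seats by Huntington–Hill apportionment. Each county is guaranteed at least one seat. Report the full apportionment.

A 7, B 12, C 6, D 6, E 11, F 6

With divisor 31907: modified quotas A 6.711, B 11.750, C 6.460, D 6.079, E 10.553, F 5.495.
Geometric-mean thresholds: A √(6·7)=6.481, B √(11·12)=11.489, C √(6·7)=6.481, D √(6·7)=6.481, E √(10·11)=10.488, F √(5·6)=5.477.
Each quota rounded against its threshold gives A 7, B 12, C 6, D 6, E 11, F 6 (total 48).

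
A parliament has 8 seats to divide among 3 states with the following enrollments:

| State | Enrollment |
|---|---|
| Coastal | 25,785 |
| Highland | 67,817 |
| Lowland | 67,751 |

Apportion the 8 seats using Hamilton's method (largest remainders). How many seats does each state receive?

Standard divisor: 161353 ÷ 8 ≈ 20169.125.
Standard quotas: Coastal 1.2784, Highland 3.3624, Lowland 3.3591.
Lower quotas: Coastal 1, Highland 3, Lowland 3 (sum 7, leaving 1 seat).
Remainders in descending order: Highland 0.3624, Lowland 0.3591, Coastal 0.2784.
Largest remainder: Highland receives the extra seat.

Coastal: 1; Highland: 4; Lowland: 3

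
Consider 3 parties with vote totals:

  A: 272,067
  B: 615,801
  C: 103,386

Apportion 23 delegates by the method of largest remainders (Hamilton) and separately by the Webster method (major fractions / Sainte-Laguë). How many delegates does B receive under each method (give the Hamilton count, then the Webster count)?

Hamilton: A 6, B 14, C 3.
Webster: A 6, B 15, C 2.
B gets 14 under Hamilton and 15 under Webster.

14 and 15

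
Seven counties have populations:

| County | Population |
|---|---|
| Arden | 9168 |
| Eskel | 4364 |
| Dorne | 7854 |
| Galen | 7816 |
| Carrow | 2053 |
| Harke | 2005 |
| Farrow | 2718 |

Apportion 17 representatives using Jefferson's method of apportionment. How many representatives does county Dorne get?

Standard divisor 35978/17 ≈ 2116.353; standard quotas: Arden 4.332, Eskel 2.062, Dorne 3.711, Galen 3.693, Carrow 0.970, Harke 0.947, Farrow 1.284.
Rounding down gives 4, 2, 3, 3, 0, 0, 1 = 13 seats, so the divisor must be adjusted.
With modified divisor 1900: modified quotas Arden 4.825, Eskel 2.297, Dorne 4.134, Galen 4.114, Carrow 1.081, Harke 1.055, Farrow 1.431.
Rounding down: Arden 4, Eskel 2, Dorne 4, Galen 4, Carrow 1, Harke 1, Farrow 1 (total 17).
Dorne receives 4.

4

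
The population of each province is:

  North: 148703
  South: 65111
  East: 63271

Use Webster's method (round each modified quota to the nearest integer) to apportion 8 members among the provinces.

Standard divisor 277085/8 ≈ 34635.625; standard quotas: North 4.293, South 1.880, East 1.827.
Rounding to the nearest integer gives North 4, South 2, East 2 — total 8, matching the house size, so no adjustment is needed.

North: 4, South: 2, East: 2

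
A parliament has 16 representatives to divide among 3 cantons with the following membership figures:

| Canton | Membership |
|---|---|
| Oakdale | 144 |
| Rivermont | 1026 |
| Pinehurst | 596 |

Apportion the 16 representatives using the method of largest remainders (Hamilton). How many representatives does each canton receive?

Oakdale 1, Rivermont 9, Pinehurst 6

Total 1766; standard divisor 1766/16 ≈ 110.375.
Standard quotas: Oakdale 1.305, Rivermont 9.296, Pinehurst 5.400.
Lower quotas: Oakdale 1, Rivermont 9, Pinehurst 5 (sum 15, leaving 1 seat).
Remainders in descending order: Pinehurst 0.400, Oakdale 0.305, Rivermont 0.296.
Largest remainder: Pinehurst receives the extra seat.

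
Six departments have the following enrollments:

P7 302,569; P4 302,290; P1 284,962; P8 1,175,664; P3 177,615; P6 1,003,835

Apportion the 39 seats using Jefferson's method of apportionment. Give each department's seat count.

P7=3, P4=3, P1=3, P8=15, P3=2, P6=13

Standard divisor 3246935/39 ≈ 83254.744; standard quotas: P7 3.634, P4 3.631, P1 3.423, P8 14.121, P3 2.133, P6 12.057.
Rounding down gives 3, 3, 3, 14, 2, 12 = 37 seats, so the divisor must be adjusted.
With modified divisor 76400: modified quotas P7 3.960, P4 3.957, P1 3.730, P8 15.388, P3 2.325, P6 13.139.
Rounding down: P7 3, P4 3, P1 3, P8 15, P3 2, P6 13 (total 39).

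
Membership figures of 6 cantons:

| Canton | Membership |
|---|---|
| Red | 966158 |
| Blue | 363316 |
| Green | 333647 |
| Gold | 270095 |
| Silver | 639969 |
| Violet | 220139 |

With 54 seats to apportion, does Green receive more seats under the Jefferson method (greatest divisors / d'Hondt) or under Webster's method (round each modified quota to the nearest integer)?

Webster

Jefferson: Red 19, Blue 7, Green 6, Gold 5, Silver 13, Violet 4.
Webster: Red 19, Blue 7, Green 7, Gold 5, Silver 12, Violet 4.
Green gets 6 under Jefferson and 7 under Webster.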